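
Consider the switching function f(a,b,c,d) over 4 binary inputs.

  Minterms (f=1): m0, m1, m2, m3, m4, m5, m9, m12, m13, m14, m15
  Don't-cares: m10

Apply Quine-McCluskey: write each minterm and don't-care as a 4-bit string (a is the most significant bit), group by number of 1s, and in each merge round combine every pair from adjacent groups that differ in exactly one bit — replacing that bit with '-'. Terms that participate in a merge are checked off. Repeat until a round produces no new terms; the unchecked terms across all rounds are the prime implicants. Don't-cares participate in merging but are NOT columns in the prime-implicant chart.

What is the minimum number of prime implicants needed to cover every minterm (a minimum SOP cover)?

Round 0: 0000✓ 0001✓ 0010✓ 0011✓ 0100✓ 0101✓ 1001✓ 1010✓ 1100✓ 1101✓ 1110✓ 1111✓
Round 1: -001✓ -010 -100✓ -101✓ 0-00✓ 0-01✓ 00-0✓ 00-1✓ 000-✓ 001-✓ 010-✓ 1-01✓ 1-10 11-0✓ 11-1✓ 110-✓ 111-✓
Round 2: --01 -10- 0-0- 00-- 11--
PIs = {--01, -010, -10-, 0-0-, 00--, 1-10, 11--}
Coverage chart:
  m0: 0-0-,00--
  m1: --01,0-0-,00--
  m2: -010,00--
  m3: 00-- ←essential
  m4: -10-,0-0-
  m5: --01,-10-,0-0-
  m9: --01 ←essential
  m12: -10-,11--
  m13: --01,-10-,11--
  m14: 1-10,11--
  m15: 11-- ←essential
Essential: --01, 00--, 11--
Petrick residual → -10-
Min cover (4 terms): c'd + bc' + a'b' + ab

4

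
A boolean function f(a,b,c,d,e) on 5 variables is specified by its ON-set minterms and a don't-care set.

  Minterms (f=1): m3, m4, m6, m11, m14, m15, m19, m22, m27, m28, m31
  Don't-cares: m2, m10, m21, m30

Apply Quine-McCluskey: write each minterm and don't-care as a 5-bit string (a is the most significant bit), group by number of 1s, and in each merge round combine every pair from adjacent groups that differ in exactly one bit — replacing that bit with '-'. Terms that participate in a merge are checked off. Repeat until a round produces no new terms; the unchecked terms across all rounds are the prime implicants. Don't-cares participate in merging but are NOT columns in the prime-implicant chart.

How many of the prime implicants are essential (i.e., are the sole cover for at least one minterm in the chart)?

Round 0: 00010✓ 00011✓ 00100✓ 00110✓ 01010✓ 01011✓ 01110✓ 01111✓ 10011✓ 10101 10110✓ 11011✓ 11100✓ 11110✓ 11111✓
Round 1: -0011✓ -0110✓ -1011✓ -1110✓ -1111✓ 0-010✓ 0-011✓ 0-110✓ 00-10✓ 0001-✓ 001-0 01-10✓ 01-11✓ 0101-✓ 0111-✓ 1-011✓ 1-110✓ 11-11✓ 111-0 1111-✓
Round 2: --011 --110 -1-11 -111- 0--10 0-01- 01-1-
PIs = {--011, --110, -1-11, -111-, 0--10, 0-01-, 001-0, 01-1-, 10101, 111-0}
Coverage chart:
  m3: --011,0-01-
  m4: 001-0 ←essential
  m6: --110,0--10,001-0
  m11: --011,-1-11,0-01-,01-1-
  m14: --110,-111-,0--10,01-1-
  m15: -1-11,-111-,01-1-
  m19: --011 ←essential
  m22: --110 ←essential
  m27: --011,-1-11
  m28: 111-0 ←essential
  m31: -1-11,-111-
Essential: --011, --110, 001-0, 111-0

4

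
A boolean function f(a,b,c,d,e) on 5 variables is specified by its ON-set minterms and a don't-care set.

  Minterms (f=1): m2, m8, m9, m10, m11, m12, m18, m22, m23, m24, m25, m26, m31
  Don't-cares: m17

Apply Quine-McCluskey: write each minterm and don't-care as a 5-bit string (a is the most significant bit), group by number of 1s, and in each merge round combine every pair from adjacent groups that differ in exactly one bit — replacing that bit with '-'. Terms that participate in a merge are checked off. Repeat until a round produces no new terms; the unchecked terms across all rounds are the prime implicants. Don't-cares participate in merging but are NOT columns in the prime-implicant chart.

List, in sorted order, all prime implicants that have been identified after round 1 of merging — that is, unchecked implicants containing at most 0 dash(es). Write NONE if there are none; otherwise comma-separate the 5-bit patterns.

size-2^0 implicants → 00010(✓)  01000(✓)  01001(✓)  01010(✓)  01011(✓)  01100(✓)  10001(✓)  10010(✓)  10110(✓)  10111(✓)  11000(✓)  11001(✓)  11010(✓)  11111(✓)
size-2^1 implicants → -0010(✓)  -1000(✓)  -1001(✓)  -1010(✓)  0-010(✓)  01-00  010-0(✓)  010-1(✓)  0100-(✓)  0101-(✓)  1-001  1-010(✓)  1-111  10-10  1011-  110-0(✓)  1100-(✓)
size-2^2 implicants → --010  -10-0  -100-  010--
Unchecked terms (primes): --010, -10-0, -100-, 01-00, 010--, 1-001, 1-111, 10-10, 1011-

NONE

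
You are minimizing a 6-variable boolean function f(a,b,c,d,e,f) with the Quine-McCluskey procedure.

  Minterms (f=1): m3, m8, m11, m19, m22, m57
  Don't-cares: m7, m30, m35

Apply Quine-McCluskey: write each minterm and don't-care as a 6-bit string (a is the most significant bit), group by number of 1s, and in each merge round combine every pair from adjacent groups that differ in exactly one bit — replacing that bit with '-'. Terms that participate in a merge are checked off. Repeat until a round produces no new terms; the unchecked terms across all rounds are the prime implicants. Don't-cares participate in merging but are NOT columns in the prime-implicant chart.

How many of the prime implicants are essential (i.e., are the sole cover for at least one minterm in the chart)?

5

[col 0] 000011*, 000111*, 001000, 001011*, 010011*, 010110*, 011110*, 100011*, 111001
[col 1] -00011, 0-0011, 00-011, 000-11, 01-110
Prime implicants: -00011, 0-0011, 00-011, 000-11, 001000, 01-110, 111001
PI chart (minterm → PIs covering it):
  3 | -00011,0-0011,00-011,000-11
  8 | 001000  (sole → essential)
  11 | 00-011  (sole → essential)
  19 | 0-0011  (sole → essential)
  22 | 01-110  (sole → essential)
  57 | 111001  (sole → essential)
Essential prime implicants: 0-0011, 00-011, 001000, 01-110, 111001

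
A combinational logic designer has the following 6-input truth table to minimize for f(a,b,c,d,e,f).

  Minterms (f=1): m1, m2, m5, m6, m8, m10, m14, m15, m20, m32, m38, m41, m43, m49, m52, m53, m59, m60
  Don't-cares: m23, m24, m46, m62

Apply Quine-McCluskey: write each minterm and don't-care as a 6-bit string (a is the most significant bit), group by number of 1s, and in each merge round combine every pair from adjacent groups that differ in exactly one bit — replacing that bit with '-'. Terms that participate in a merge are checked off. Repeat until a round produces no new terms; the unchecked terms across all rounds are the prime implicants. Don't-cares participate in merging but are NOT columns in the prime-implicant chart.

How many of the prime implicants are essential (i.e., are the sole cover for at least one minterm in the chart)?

9

Round 0: 000001✓ 000010✓ 000101✓ 000110✓ 001000✓ 001010✓ 001110✓ 001111✓ 010100✓ 010111 011000✓ 100000 100110✓ 101001✓ 101011✓ 101110✓ 110001✓ 110100✓ 110101✓ 111011✓ 111100✓ 111110✓
Round 1: -00110✓ -01110✓ -10100 0-1000 00-010✓ 00-110✓ 000-01 000-10✓ 001-10✓ 0010-0 00111- 1-1011 1-1110 10-110✓ 1010-1 11-100 110-01 11010- 1111-0
Round 2: -0-110 00--10
PIs = {-0-110, -10100, 0-1000, 00--10, 000-01, 0010-0, 00111-, 010111, 1-1011, 1-1110, 100000, 1010-1, 11-100, 110-01, 11010-, 1111-0}
Coverage chart:
  m1: 000-01 ←essential
  m2: 00--10 ←essential
  m5: 000-01 ←essential
  m6: -0-110,00--10
  m8: 0-1000,0010-0
  m10: 00--10,0010-0
  m14: -0-110,00--10,00111-
  m15: 00111- ←essential
  m20: -10100 ←essential
  m32: 100000 ←essential
  m38: -0-110 ←essential
  m41: 1010-1 ←essential
  m43: 1-1011,1010-1
  m49: 110-01 ←essential
  m52: -10100,11-100,11010-
  m53: 110-01,11010-
  m59: 1-1011 ←essential
  m60: 11-100,1111-0
Essential: -0-110, -10100, 00--10, 000-01, 00111-, 1-1011, 100000, 1010-1, 110-01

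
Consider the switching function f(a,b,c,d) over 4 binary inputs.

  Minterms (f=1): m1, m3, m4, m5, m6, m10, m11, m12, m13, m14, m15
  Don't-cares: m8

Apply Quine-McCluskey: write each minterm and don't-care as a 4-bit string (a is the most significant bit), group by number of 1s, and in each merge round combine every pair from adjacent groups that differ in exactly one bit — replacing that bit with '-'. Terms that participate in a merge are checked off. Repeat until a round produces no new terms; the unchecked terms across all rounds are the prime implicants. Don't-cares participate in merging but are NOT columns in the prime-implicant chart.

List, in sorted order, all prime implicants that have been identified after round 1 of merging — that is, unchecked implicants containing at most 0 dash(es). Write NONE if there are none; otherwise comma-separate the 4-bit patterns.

NONE

size-2^0 implicants → 0001(✓)  0011(✓)  0100(✓)  0101(✓)  0110(✓)  1000(✓)  1010(✓)  1011(✓)  1100(✓)  1101(✓)  1110(✓)  1111(✓)
size-2^1 implicants → -011  -100(✓)  -101(✓)  -110(✓)  0-01  00-1  01-0(✓)  010-(✓)  1-00(✓)  1-10(✓)  1-11(✓)  10-0(✓)  101-(✓)  11-0(✓)  11-1(✓)  110-(✓)  111-(✓)
size-2^2 implicants → -1-0  -10-  1--0  1-1-  11--
Unchecked terms (primes): -011, -1-0, -10-, 0-01, 00-1, 1--0, 1-1-, 11--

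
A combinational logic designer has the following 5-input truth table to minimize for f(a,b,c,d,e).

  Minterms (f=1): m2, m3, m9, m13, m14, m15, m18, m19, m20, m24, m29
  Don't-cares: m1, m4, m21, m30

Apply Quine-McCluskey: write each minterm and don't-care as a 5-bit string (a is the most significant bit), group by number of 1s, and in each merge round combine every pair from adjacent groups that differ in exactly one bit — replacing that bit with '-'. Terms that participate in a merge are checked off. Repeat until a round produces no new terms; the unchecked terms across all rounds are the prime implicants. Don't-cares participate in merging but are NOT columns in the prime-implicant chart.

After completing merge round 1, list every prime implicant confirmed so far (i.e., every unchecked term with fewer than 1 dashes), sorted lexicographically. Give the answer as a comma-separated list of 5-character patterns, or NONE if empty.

11000

Round 0: 00001✓ 00010✓ 00011✓ 00100✓ 01001✓ 01101✓ 01110✓ 01111✓ 10010✓ 10011✓ 10100✓ 10101✓ 11000 11101✓ 11110✓
Round 1: -0010✓ -0011✓ -0100 -1101 -1110 0-001 000-1 0001-✓ 01-01 011-1 0111- 1-101 1001-✓ 1010-
Round 2: -001-
PIs = {-001-, -0100, -1101, -1110, 0-001, 000-1, 01-01, 011-1, 0111-, 1-101, 1010-, 11000}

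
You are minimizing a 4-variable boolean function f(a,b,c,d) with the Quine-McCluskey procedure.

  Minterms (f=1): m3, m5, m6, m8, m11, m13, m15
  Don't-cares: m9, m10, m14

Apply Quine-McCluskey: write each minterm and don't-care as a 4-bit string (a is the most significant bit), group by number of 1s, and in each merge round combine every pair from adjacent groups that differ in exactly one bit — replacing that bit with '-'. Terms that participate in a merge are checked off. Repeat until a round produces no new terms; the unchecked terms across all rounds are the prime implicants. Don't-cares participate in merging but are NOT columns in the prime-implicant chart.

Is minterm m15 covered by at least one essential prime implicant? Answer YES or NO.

NO

Round 0: 0011✓ 0101✓ 0110✓ 1000✓ 1001✓ 1010✓ 1011✓ 1101✓ 1110✓ 1111✓
Round 1: -011 -101 -110 1-01✓ 1-10✓ 1-11✓ 10-0✓ 10-1✓ 100-✓ 101-✓ 11-1✓ 111-✓
Round 2: 1--1 1-1- 10--
PIs = {-011, -101, -110, 1--1, 1-1-, 10--}
Coverage chart:
  m3: -011 ←essential
  m5: -101 ←essential
  m6: -110 ←essential
  m8: 10-- ←essential
  m11: -011,1--1,1-1-,10--
  m13: -101,1--1
  m15: 1--1,1-1-
Essential: -011, -101, -110, 10--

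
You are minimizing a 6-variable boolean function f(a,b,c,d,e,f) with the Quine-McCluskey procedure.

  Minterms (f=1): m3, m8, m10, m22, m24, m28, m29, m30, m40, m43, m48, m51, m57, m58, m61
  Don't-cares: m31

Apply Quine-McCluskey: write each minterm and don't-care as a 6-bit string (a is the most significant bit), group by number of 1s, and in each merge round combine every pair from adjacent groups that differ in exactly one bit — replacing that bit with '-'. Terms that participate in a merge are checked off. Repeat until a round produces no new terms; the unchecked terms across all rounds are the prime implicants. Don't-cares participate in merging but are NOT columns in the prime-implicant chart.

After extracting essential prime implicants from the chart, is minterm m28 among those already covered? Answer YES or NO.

NO

[col 0] 000011, 001000*, 001010*, 010110*, 011000*, 011100*, 011101*, 011110*, 011111*, 101000*, 101011, 110000, 110011, 111001*, 111010, 111101*
[col 1] -01000, -11101, 0-1000, 0010-0, 01-110, 011-00, 0111-0*, 0111-1*, 01110-*, 01111-*, 111-01
[col 2] 0111--
Prime implicants: -01000, -11101, 0-1000, 000011, 0010-0, 01-110, 011-00, 0111--, 101011, 110000, 110011, 111-01, 111010
PI chart (minterm → PIs covering it):
  3 | 000011  (sole → essential)
  8 | -01000,0-1000,0010-0
  10 | 0010-0  (sole → essential)
  22 | 01-110  (sole → essential)
  24 | 0-1000,011-00
  28 | 011-00,0111--
  29 | -11101,0111--
  30 | 01-110,0111--
  40 | -01000  (sole → essential)
  43 | 101011  (sole → essential)
  48 | 110000  (sole → essential)
  51 | 110011  (sole → essential)
  57 | 111-01  (sole → essential)
  58 | 111010  (sole → essential)
  61 | -11101,111-01
Essential prime implicants: -01000, 000011, 0010-0, 01-110, 101011, 110000, 110011, 111-01, 111010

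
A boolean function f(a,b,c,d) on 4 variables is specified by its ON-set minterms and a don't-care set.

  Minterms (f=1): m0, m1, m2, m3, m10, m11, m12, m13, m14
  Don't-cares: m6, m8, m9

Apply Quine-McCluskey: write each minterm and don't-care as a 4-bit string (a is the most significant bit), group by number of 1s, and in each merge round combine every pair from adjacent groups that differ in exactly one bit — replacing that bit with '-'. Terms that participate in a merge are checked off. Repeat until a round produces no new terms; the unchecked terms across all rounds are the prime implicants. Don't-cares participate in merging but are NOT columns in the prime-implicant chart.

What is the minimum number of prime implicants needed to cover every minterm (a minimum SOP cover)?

3

Round 0: 0000✓ 0001✓ 0010✓ 0011✓ 0110✓ 1000✓ 1001✓ 1010✓ 1011✓ 1100✓ 1101✓ 1110✓
Round 1: -000✓ -001✓ -010✓ -011✓ -110✓ 0-10✓ 00-0✓ 00-1✓ 000-✓ 001-✓ 1-00✓ 1-01✓ 1-10✓ 10-0✓ 10-1✓ 100-✓ 101-✓ 11-0✓ 110-✓
Round 2: --10 -0-0✓ -0-1✓ -00-✓ -01-✓ 00--✓ 1--0 1-0- 10--✓
Round 3: -0--
PIs = {--10, -0--, 1--0, 1-0-}
Coverage chart:
  m0: -0-- ←essential
  m1: -0-- ←essential
  m2: --10,-0--
  m3: -0-- ←essential
  m10: --10,-0--,1--0
  m11: -0-- ←essential
  m12: 1--0,1-0-
  m13: 1-0- ←essential
  m14: --10,1--0
Essential: -0--, 1-0-
Petrick residual → --10
Min cover (3 terms): cd' + b' + ac'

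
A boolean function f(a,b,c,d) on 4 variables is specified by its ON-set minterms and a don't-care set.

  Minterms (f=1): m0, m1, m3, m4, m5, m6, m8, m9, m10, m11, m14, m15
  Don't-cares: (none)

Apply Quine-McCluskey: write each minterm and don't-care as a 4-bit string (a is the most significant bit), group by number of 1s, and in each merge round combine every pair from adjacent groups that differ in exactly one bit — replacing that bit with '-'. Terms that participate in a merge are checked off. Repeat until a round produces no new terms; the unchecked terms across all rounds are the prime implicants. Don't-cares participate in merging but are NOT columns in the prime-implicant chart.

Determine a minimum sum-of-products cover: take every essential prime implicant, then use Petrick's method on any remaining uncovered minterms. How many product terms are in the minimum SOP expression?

5

Round 0: 0000✓ 0001✓ 0011✓ 0100✓ 0101✓ 0110✓ 1000✓ 1001✓ 1010✓ 1011✓ 1110✓ 1111✓
Round 1: -000✓ -001✓ -011✓ -110 0-00✓ 0-01✓ 00-1✓ 000-✓ 01-0 010-✓ 1-10✓ 1-11✓ 10-0✓ 10-1✓ 100-✓ 101-✓ 111-✓
Round 2: -0-1 -00- 0-0- 1-1- 10--
PIs = {-0-1, -00-, -110, 0-0-, 01-0, 1-1-, 10--}
Coverage chart:
  m0: -00-,0-0-
  m1: -0-1,-00-,0-0-
  m3: -0-1 ←essential
  m4: 0-0-,01-0
  m5: 0-0- ←essential
  m6: -110,01-0
  m8: -00-,10--
  m9: -0-1,-00-,10--
  m10: 1-1-,10--
  m11: -0-1,1-1-,10--
  m14: -110,1-1-
  m15: 1-1- ←essential
Essential: -0-1, 0-0-, 1-1-
Petrick residual → -00-, -110
Min cover (5 terms): b'd + b'c' + bcd' + a'c' + ac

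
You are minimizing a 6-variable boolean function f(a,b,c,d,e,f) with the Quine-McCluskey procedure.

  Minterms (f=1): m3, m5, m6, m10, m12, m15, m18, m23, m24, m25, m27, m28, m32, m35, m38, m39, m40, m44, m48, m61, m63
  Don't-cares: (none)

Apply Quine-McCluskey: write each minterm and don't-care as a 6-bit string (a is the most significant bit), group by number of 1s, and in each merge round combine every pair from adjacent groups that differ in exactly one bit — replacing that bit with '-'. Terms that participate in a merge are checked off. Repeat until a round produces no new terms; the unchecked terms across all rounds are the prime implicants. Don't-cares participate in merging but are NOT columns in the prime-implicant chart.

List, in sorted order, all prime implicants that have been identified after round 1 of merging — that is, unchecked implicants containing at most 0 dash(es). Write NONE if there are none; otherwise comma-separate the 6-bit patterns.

000101, 001010, 001111, 010010, 010111

[col 0] 000011*, 000101, 000110*, 001010, 001100*, 001111, 010010, 010111, 011000*, 011001*, 011011*, 011100*, 100000*, 100011*, 100110*, 100111*, 101000*, 101100*, 110000*, 111101*, 111111*
[col 1] -00011, -00110, -01100, 0-1100, 011-00, 0110-1, 01100-, 1-0000, 10-000, 100-11, 10011-, 101-00, 1111-1
Prime implicants: -00011, -00110, -01100, 0-1100, 000101, 001010, 001111, 010010, 010111, 011-00, 0110-1, 01100-, 1-0000, 10-000, 100-11, 10011-, 101-00, 1111-1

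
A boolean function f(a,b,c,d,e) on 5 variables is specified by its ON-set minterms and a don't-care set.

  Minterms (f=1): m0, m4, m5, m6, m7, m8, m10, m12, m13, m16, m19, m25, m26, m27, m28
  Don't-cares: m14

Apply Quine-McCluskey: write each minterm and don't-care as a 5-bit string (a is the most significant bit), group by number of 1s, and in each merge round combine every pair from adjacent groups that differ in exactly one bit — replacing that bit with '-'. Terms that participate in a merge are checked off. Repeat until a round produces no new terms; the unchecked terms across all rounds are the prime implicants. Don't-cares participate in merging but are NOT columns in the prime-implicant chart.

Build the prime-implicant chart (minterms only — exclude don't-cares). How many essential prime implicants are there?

6

Round 0: 00000✓ 00100✓ 00101✓ 00110✓ 00111✓ 01000✓ 01010✓ 01100✓ 01101✓ 01110✓ 10000✓ 10011✓ 11001✓ 11010✓ 11011✓ 11100✓
Round 1: -0000 -1010 -1100 0-000✓ 0-100✓ 0-101✓ 0-110✓ 00-00✓ 001-0✓ 001-1✓ 0010-✓ 0011-✓ 01-00✓ 01-10✓ 010-0✓ 011-0✓ 0110-✓ 1-011 110-1 1101-
Round 2: 0--00 0-1-0 0-10- 001-- 01--0
PIs = {-0000, -1010, -1100, 0--00, 0-1-0, 0-10-, 001--, 01--0, 1-011, 110-1, 1101-}
Coverage chart:
  m0: -0000,0--00
  m4: 0--00,0-1-0,0-10-,001--
  m5: 0-10-,001--
  m6: 0-1-0,001--
  m7: 001-- ←essential
  m8: 0--00,01--0
  m10: -1010,01--0
  m12: -1100,0--00,0-1-0,0-10-,01--0
  m13: 0-10- ←essential
  m16: -0000 ←essential
  m19: 1-011 ←essential
  m25: 110-1 ←essential
  m26: -1010,1101-
  m27: 1-011,110-1,1101-
  m28: -1100 ←essential
Essential: -0000, -1100, 0-10-, 001--, 1-011, 110-1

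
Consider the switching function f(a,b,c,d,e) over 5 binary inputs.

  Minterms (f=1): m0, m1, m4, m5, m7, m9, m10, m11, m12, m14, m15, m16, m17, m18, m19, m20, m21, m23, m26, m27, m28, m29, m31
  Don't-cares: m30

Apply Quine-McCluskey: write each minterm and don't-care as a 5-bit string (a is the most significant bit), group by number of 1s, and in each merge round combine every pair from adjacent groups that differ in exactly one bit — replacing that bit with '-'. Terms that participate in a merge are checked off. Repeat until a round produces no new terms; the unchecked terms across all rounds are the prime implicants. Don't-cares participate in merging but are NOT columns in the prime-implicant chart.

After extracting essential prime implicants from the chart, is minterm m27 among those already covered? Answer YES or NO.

size-2^0 implicants → 00000(✓)  00001(✓)  00100(✓)  00101(✓)  00111(✓)  01001(✓)  01010(✓)  01011(✓)  01100(✓)  01110(✓)  01111(✓)  10000(✓)  10001(✓)  10010(✓)  10011(✓)  10100(✓)  10101(✓)  10111(✓)  11010(✓)  11011(✓)  11100(✓)  11101(✓)  11110(✓)  11111(✓)
size-2^1 implicants → -0000(✓)  -0001(✓)  -0100(✓)  -0101(✓)  -0111(✓)  -1010(✓)  -1011(✓)  -1100(✓)  -1110(✓)  -1111(✓)  0-001  0-100(✓)  0-111(✓)  00-00(✓)  00-01(✓)  0000-(✓)  001-1(✓)  0010-(✓)  01-10(✓)  01-11(✓)  010-1  0101-(✓)  011-0(✓)  0111-(✓)  1-010(✓)  1-011(✓)  1-100(✓)  1-101(✓)  1-111(✓)  10-00(✓)  10-01(✓)  10-11(✓)  100-0(✓)  100-1(✓)  1000-(✓)  1001-(✓)  101-1(✓)  1010-(✓)  11-10(✓)  11-11(✓)  1101-(✓)  111-0(✓)  111-1(✓)  1110-(✓)  1111-(✓)
size-2^2 implicants → --100  --111  -0-00(✓)  -0-01(✓)  -000-(✓)  -01-1  -010-(✓)  -1-10(✓)  -1-11(✓)  -101-(✓)  -11-0  -111-(✓)  00-0-(✓)  01-1-(✓)  1--11  1-01-  1-1-1  1-10-  10--1  10-0-(✓)  100--  11-1-(✓)  111--
size-2^3 implicants → -0-0-  -1-1-
Unchecked terms (primes): --100, --111, -0-0-, -01-1, -1-1-, -11-0, 0-001, 010-1, 1--11, 1-01-, 1-1-1, 1-10-, 10--1, 100--, 111--
Minterm coverage:
  m0 ⊆ -0-0- [E]
  m1 ⊆ -0-0-,0-001
  m4 ⊆ --100,-0-0-
  m5 ⊆ -0-0-,-01-1
  m7 ⊆ --111,-01-1
  m9 ⊆ 0-001,010-1
  m10 ⊆ -1-1- [E]
  m11 ⊆ -1-1-,010-1
  m12 ⊆ --100,-11-0
  m14 ⊆ -1-1-,-11-0
  m15 ⊆ --111,-1-1-
  m16 ⊆ -0-0-,100--
  m17 ⊆ -0-0-,10--1,100--
  m18 ⊆ 1-01-,100--
  m19 ⊆ 1--11,1-01-,10--1,100--
  m20 ⊆ --100,-0-0-,1-10-
  m21 ⊆ -0-0-,-01-1,1-1-1,1-10-,10--1
  m23 ⊆ --111,-01-1,1--11,1-1-1,10--1
  m26 ⊆ -1-1-,1-01-
  m27 ⊆ -1-1-,1--11,1-01-
  m28 ⊆ --100,-11-0,1-10-,111--
  m29 ⊆ 1-1-1,1-10-,111--
  m31 ⊆ --111,-1-1-,1--11,1-1-1,111--
E = {-0-0-, -1-1-}

YES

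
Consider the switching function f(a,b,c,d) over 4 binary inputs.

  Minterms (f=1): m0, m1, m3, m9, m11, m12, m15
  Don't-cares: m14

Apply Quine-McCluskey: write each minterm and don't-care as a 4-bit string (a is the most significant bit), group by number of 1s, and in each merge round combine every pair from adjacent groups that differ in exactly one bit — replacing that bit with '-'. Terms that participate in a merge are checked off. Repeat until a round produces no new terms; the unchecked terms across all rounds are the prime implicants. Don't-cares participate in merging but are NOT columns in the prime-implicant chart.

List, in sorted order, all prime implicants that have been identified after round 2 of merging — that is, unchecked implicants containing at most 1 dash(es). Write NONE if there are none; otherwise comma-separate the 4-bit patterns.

000-, 1-11, 11-0, 111-

size-2^0 implicants → 0000(✓)  0001(✓)  0011(✓)  1001(✓)  1011(✓)  1100(✓)  1110(✓)  1111(✓)
size-2^1 implicants → -001(✓)  -011(✓)  00-1(✓)  000-  1-11  10-1(✓)  11-0  111-
size-2^2 implicants → -0-1
Unchecked terms (primes): -0-1, 000-, 1-11, 11-0, 111-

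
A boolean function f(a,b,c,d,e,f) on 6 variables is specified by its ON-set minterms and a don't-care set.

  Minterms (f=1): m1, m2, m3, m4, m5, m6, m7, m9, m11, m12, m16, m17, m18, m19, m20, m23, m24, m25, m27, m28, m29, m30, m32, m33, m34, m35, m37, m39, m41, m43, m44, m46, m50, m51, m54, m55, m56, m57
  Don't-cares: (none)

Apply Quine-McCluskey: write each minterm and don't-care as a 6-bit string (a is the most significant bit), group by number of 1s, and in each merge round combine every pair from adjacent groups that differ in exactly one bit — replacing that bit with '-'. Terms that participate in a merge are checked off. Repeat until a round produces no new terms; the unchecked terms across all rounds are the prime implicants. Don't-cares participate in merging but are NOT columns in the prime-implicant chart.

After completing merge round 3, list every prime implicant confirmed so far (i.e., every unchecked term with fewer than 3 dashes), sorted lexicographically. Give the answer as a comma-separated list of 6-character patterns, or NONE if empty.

--1001, -01100, -1100-, 0--100, 000-1-, 0001--, 01--00, 01-00-, 0100--, 011-0-, 0111-0, 1000--, 1011-0, 110-1-

[col 0] 000001*, 000010*, 000011*, 000100*, 000101*, 000110*, 000111*, 001001*, 001011*, 001100*, 010000*, 010001*, 010010*, 010011*, 010100*, 010111*, 011000*, 011001*, 011011*, 011100*, 011101*, 011110*, 100000*, 100001*, 100010*, 100011*, 100101*, 100111*, 101001*, 101011*, 101100*, 101110*, 110010*, 110011*, 110110*, 110111*, 111000*, 111001*
[col 1] -00001*, -00010*, -00011*, -00101*, -00111*, -01001*, -01011*, -01100, -10010*, -10011*, -10111*, -11000*, -11001*, 0-0001*, 0-0010*, 0-0011*, 0-0100*, 0-0111*, 0-1001*, 0-1011*, 0-1100*, 00-001*, 00-011*, 00-100*, 000-01*, 000-10*, 000-11*, 0000-1*, 00001-*, 0001-0*, 0001-1*, 00010-*, 00011-*, 0010-1*, 01-000*, 01-001*, 01-011*, 01-100*, 010-00*, 010-11*, 0100-0*, 0100-1*, 01000-*, 01001-*, 011-00*, 011-01*, 0110-1*, 01100-*, 0111-0, 01110-*, 1-0010*, 1-0011*, 1-0111*, 1-1001*, 10-001*, 10-011*, 100-01*, 100-11*, 1000-0*, 1000-1*, 10000-*, 10001-*, 1001-1*, 1010-1*, 1011-0, 110-10*, 110-11*, 11001-*, 11011-*, 11100-*
[col 2] --0010*, --0011*, --0111*, --1001, -0-001*, -0-011*, -00-01*, -00-11*, -000-1*, -0001-*, -001-1*, -010-1*, -10-11*, -1001-*, -1100-, 0--001*, 0--011*, 0--100, 0-0-11*, 0-00-1*, 0-001-*, 0-10-1*, 00-0-1*, 000--1*, 000-1-, 0001--, 01--00, 01-0-1*, 01-00-, 0100--, 011-0-, 1-0-11*, 1-001-*, 10-0-1*, 100--1*, 1000--, 110-1-
[col 3] --0-11, --001-, -0-0-1, -00--1, 0--0-1
Prime implicants: --0-11, --001-, --1001, -0-0-1, -00--1, -01100, -1100-, 0--0-1, 0--100, 000-1-, 0001--, 01--00, 01-00-, 0100--, 011-0-, 0111-0, 1000--, 1011-0, 110-1-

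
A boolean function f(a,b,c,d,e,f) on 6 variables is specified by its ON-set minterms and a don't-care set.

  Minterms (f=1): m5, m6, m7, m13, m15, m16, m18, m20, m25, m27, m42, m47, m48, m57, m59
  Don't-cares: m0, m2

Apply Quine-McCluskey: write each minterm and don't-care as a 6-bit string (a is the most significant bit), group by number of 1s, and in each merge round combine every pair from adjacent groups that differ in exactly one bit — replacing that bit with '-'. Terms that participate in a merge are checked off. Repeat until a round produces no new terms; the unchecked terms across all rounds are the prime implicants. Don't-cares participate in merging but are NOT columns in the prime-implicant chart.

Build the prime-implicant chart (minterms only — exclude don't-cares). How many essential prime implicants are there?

7

[col 0] 000000*, 000010*, 000101*, 000110*, 000111*, 001101*, 001111*, 010000*, 010010*, 010100*, 011001*, 011011*, 101010, 101111*, 110000*, 111001*, 111011*
[col 1] -01111, -10000, -11001*, -11011*, 0-0000*, 0-0010*, 00-101*, 00-111*, 000-10, 0000-0*, 0001-1*, 00011-, 0011-1*, 010-00, 0100-0*, 0110-1*, 1110-1*
[col 2] -110-1, 0-00-0, 00-1-1
Prime implicants: -01111, -10000, -110-1, 0-00-0, 00-1-1, 000-10, 00011-, 010-00, 101010
PI chart (minterm → PIs covering it):
  5 | 00-1-1  (sole → essential)
  6 | 000-10,00011-
  7 | 00-1-1,00011-
  13 | 00-1-1  (sole → essential)
  15 | -01111,00-1-1
  16 | -10000,0-00-0,010-00
  18 | 0-00-0  (sole → essential)
  20 | 010-00  (sole → essential)
  25 | -110-1  (sole → essential)
  27 | -110-1  (sole → essential)
  42 | 101010  (sole → essential)
  47 | -01111  (sole → essential)
  48 | -10000  (sole → essential)
  57 | -110-1  (sole → essential)
  59 | -110-1  (sole → essential)
Essential prime implicants: -01111, -10000, -110-1, 0-00-0, 00-1-1, 010-00, 101010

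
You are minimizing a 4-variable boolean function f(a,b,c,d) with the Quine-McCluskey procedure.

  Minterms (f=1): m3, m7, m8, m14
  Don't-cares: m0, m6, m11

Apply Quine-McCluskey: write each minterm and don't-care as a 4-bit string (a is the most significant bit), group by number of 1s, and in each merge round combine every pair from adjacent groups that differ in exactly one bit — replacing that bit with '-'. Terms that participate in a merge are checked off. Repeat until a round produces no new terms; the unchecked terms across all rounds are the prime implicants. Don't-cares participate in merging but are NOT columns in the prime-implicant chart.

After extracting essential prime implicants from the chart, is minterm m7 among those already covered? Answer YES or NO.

[col 0] 0000*, 0011*, 0110*, 0111*, 1000*, 1011*, 1110*
[col 1] -000, -011, -110, 0-11, 011-
Prime implicants: -000, -011, -110, 0-11, 011-
PI chart (minterm → PIs covering it):
  3 | -011,0-11
  7 | 0-11,011-
  8 | -000  (sole → essential)
  14 | -110  (sole → essential)
Essential prime implicants: -000, -110

NO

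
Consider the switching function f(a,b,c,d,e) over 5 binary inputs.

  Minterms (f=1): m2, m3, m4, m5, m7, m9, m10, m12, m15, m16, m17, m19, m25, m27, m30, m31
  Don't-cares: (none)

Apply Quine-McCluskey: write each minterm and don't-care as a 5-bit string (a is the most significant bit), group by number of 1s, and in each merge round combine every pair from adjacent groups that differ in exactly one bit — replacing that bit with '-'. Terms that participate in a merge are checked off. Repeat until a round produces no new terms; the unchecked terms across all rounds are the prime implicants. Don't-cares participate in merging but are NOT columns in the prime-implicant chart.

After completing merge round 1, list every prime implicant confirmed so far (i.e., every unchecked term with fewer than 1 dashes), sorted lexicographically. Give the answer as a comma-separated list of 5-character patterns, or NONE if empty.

NONE

[col 0] 00010*, 00011*, 00100*, 00101*, 00111*, 01001*, 01010*, 01100*, 01111*, 10000*, 10001*, 10011*, 11001*, 11011*, 11110*, 11111*
[col 1] -0011, -1001, -1111, 0-010, 0-100, 0-111, 00-11, 0001-, 001-1, 0010-, 1-001*, 1-011*, 100-1*, 1000-, 11-11, 110-1*, 1111-
[col 2] 1-0-1
Prime implicants: -0011, -1001, -1111, 0-010, 0-100, 0-111, 00-11, 0001-, 001-1, 0010-, 1-0-1, 1000-, 11-11, 1111-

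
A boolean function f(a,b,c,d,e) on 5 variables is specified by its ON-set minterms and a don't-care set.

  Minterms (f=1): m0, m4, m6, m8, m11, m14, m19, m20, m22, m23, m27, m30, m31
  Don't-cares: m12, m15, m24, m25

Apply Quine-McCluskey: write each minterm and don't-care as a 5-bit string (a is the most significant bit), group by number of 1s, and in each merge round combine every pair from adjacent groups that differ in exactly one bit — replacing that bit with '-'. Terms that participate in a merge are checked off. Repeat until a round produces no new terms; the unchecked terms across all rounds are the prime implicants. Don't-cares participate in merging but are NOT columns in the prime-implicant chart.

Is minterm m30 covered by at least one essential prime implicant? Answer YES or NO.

NO

[col 0] 00000*, 00100*, 00110*, 01000*, 01011*, 01100*, 01110*, 01111*, 10011*, 10100*, 10110*, 10111*, 11000*, 11001*, 11011*, 11110*, 11111*
[col 1] -0100*, -0110*, -1000, -1011*, -1110*, -1111*, 0-000*, 0-100*, 0-110*, 00-00*, 001-0*, 01-00*, 01-11*, 011-0*, 0111-*, 1-011*, 1-110*, 1-111*, 10-11*, 101-0*, 1011-*, 11-11*, 110-1, 1100-, 1111-*
[col 2] --110, -01-0, -1-11, -111-, 0--00, 0-1-0, 1--11, 1-11-
Prime implicants: --110, -01-0, -1-11, -1000, -111-, 0--00, 0-1-0, 1--11, 1-11-, 110-1, 1100-
PI chart (minterm → PIs covering it):
  0 | 0--00  (sole → essential)
  4 | -01-0,0--00,0-1-0
  6 | --110,-01-0,0-1-0
  8 | -1000,0--00
  11 | -1-11  (sole → essential)
  14 | --110,-111-,0-1-0
  19 | 1--11  (sole → essential)
  20 | -01-0  (sole → essential)
  22 | --110,-01-0,1-11-
  23 | 1--11,1-11-
  27 | -1-11,1--11,110-1
  30 | --110,-111-,1-11-
  31 | -1-11,-111-,1--11,1-11-
Essential prime implicants: -01-0, -1-11, 0--00, 1--11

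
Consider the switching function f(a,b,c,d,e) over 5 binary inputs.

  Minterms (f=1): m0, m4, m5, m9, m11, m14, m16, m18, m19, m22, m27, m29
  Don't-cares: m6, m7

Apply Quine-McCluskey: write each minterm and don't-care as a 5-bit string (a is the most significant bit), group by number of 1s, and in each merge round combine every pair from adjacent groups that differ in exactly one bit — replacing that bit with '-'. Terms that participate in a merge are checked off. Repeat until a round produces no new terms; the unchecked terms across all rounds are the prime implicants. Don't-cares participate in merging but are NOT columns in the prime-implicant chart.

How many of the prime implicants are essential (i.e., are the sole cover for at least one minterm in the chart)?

[col 0] 00000*, 00100*, 00101*, 00110*, 00111*, 01001*, 01011*, 01110*, 10000*, 10010*, 10011*, 10110*, 11011*, 11101
[col 1] -0000, -0110, -1011, 0-110, 00-00, 001-0*, 001-1*, 0010-*, 0011-*, 010-1, 1-011, 10-10, 100-0, 1001-
[col 2] 001--
Prime implicants: -0000, -0110, -1011, 0-110, 00-00, 001--, 010-1, 1-011, 10-10, 100-0, 1001-, 11101
PI chart (minterm → PIs covering it):
  0 | -0000,00-00
  4 | 00-00,001--
  5 | 001--  (sole → essential)
  9 | 010-1  (sole → essential)
  11 | -1011,010-1
  14 | 0-110  (sole → essential)
  16 | -0000,100-0
  18 | 10-10,100-0,1001-
  19 | 1-011,1001-
  22 | -0110,10-10
  27 | -1011,1-011
  29 | 11101  (sole → essential)
Essential prime implicants: 0-110, 001--, 010-1, 11101

4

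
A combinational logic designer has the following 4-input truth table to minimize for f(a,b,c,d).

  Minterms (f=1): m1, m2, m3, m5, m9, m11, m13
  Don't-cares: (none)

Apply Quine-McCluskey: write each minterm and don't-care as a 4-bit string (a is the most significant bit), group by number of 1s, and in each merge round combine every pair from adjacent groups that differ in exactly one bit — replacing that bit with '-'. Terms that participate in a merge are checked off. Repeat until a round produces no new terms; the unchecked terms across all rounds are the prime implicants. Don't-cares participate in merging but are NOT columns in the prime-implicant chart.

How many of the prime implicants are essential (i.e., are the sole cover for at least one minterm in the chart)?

size-2^0 implicants → 0001(✓)  0010(✓)  0011(✓)  0101(✓)  1001(✓)  1011(✓)  1101(✓)
size-2^1 implicants → -001(✓)  -011(✓)  -101(✓)  0-01(✓)  00-1(✓)  001-  1-01(✓)  10-1(✓)
size-2^2 implicants → --01  -0-1
Unchecked terms (primes): --01, -0-1, 001-
Minterm coverage:
  m1 ⊆ --01,-0-1
  m2 ⊆ 001- [E]
  m3 ⊆ -0-1,001-
  m5 ⊆ --01 [E]
  m9 ⊆ --01,-0-1
  m11 ⊆ -0-1 [E]
  m13 ⊆ --01 [E]
E = {--01, -0-1, 001-}

3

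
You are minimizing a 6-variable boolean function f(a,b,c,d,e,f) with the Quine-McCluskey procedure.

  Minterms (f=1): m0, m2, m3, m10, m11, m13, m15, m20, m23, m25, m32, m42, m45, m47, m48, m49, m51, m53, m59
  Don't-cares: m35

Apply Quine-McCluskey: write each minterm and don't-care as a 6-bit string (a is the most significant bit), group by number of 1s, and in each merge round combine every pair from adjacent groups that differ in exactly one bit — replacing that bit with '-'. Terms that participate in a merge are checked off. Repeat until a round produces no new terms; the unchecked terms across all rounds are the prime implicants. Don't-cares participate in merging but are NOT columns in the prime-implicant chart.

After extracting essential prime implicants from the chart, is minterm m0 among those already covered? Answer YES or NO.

NO

size-2^0 implicants → 000000(✓)  000010(✓)  000011(✓)  001010(✓)  001011(✓)  001101(✓)  001111(✓)  010100  010111  011001  100000(✓)  100011(✓)  101010(✓)  101101(✓)  101111(✓)  110000(✓)  110001(✓)  110011(✓)  110101(✓)  111011(✓)
size-2^1 implicants → -00000  -00011  -01010  -01101(✓)  -01111(✓)  00-010(✓)  00-011(✓)  0000-0  00001-(✓)  001-11  00101-(✓)  0011-1(✓)  1-0000  1-0011  1011-1(✓)  11-011  110-01  1100-1  11000-
size-2^2 implicants → -011-1  00-01-
Unchecked terms (primes): -00000, -00011, -01010, -011-1, 00-01-, 0000-0, 001-11, 010100, 010111, 011001, 1-0000, 1-0011, 11-011, 110-01, 1100-1, 11000-
Minterm coverage:
  m0 ⊆ -00000,0000-0
  m2 ⊆ 00-01-,0000-0
  m3 ⊆ -00011,00-01-
  m10 ⊆ -01010,00-01-
  m11 ⊆ 00-01-,001-11
  m13 ⊆ -011-1 [E]
  m15 ⊆ -011-1,001-11
  m20 ⊆ 010100 [E]
  m23 ⊆ 010111 [E]
  m25 ⊆ 011001 [E]
  m32 ⊆ -00000,1-0000
  m42 ⊆ -01010 [E]
  m45 ⊆ -011-1 [E]
  m47 ⊆ -011-1 [E]
  m48 ⊆ 1-0000,11000-
  m49 ⊆ 110-01,1100-1,11000-
  m51 ⊆ 1-0011,11-011,1100-1
  m53 ⊆ 110-01 [E]
  m59 ⊆ 11-011 [E]
E = {-01010, -011-1, 010100, 010111, 011001, 11-011, 110-01}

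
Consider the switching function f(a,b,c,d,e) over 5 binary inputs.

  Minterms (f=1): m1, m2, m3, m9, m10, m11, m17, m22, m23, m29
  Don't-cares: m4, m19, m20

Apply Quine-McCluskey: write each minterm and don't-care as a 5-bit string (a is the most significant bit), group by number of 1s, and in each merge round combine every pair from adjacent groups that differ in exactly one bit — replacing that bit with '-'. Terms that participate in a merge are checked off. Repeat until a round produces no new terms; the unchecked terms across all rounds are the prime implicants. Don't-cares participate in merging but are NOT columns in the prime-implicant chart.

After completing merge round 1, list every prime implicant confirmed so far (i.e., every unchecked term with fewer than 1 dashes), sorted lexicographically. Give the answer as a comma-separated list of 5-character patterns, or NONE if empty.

Round 0: 00001✓ 00010✓ 00011✓ 00100✓ 01001✓ 01010✓ 01011✓ 10001✓ 10011✓ 10100✓ 10110✓ 10111✓ 11101
Round 1: -0001✓ -0011✓ -0100 0-001✓ 0-010✓ 0-011✓ 000-1✓ 0001-✓ 010-1✓ 0101-✓ 10-11 100-1✓ 101-0 1011-
Round 2: -00-1 0-0-1 0-01-
PIs = {-00-1, -0100, 0-0-1, 0-01-, 10-11, 101-0, 1011-, 11101}

11101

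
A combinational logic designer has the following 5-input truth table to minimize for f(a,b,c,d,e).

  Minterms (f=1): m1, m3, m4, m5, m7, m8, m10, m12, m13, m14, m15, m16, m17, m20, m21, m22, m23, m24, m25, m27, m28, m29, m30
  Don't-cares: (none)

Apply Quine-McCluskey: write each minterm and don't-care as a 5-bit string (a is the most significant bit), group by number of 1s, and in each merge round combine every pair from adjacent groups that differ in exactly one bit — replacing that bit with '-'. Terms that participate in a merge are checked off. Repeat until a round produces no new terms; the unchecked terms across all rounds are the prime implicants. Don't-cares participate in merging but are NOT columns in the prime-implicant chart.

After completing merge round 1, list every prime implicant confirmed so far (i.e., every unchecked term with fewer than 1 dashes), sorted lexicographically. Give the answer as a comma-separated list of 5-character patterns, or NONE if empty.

size-2^0 implicants → 00001(✓)  00011(✓)  00100(✓)  00101(✓)  00111(✓)  01000(✓)  01010(✓)  01100(✓)  01101(✓)  01110(✓)  01111(✓)  10000(✓)  10001(✓)  10100(✓)  10101(✓)  10110(✓)  10111(✓)  11000(✓)  11001(✓)  11011(✓)  11100(✓)  11101(✓)  11110(✓)
size-2^1 implicants → -0001(✓)  -0100(✓)  -0101(✓)  -0111(✓)  -1000(✓)  -1100(✓)  -1101(✓)  -1110(✓)  0-100(✓)  0-101(✓)  0-111(✓)  00-01(✓)  00-11(✓)  000-1(✓)  001-1(✓)  0010-(✓)  01-00(✓)  01-10(✓)  010-0(✓)  011-0(✓)  011-1(✓)  0110-(✓)  0111-(✓)  1-000(✓)  1-001(✓)  1-100(✓)  1-101(✓)  1-110(✓)  10-00(✓)  10-01(✓)  1000-(✓)  101-0(✓)  101-1(✓)  1010-(✓)  1011-(✓)  11-00(✓)  11-01(✓)  110-1  1100-(✓)  111-0(✓)  1110-(✓)
size-2^2 implicants → --100(✓)  --101(✓)  -0-01  -01-1  -010-(✓)  -1-00  -11-0  -110-(✓)  0-1-1  0-10-(✓)  00--1  01--0  011--  1--00(✓)  1--01(✓)  1-00-(✓)  1-1-0  1-10-(✓)  10-0-(✓)  101--  11-0-(✓)
size-2^3 implicants → --10-  1--0-
Unchecked terms (primes): --10-, -0-01, -01-1, -1-00, -11-0, 0-1-1, 00--1, 01--0, 011--, 1--0-, 1-1-0, 101--, 110-1

NONE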